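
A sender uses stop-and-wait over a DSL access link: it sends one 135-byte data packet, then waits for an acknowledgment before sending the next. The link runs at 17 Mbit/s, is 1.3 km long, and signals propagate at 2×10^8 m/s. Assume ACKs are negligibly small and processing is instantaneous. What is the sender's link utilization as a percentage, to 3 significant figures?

t_tx = L/R = 1080/17000000 = 6.35294e-05 s.
t_prop = 1300/200000000 = 6.5e-06 s; RTT = 1.3e-05 s.
Cycle = t_tx + RTT = 7.65294e-05 s.
Utilization = t_tx / cycle = 6.35294e-05/7.65294e-05 = 83.0 %.

83.0 %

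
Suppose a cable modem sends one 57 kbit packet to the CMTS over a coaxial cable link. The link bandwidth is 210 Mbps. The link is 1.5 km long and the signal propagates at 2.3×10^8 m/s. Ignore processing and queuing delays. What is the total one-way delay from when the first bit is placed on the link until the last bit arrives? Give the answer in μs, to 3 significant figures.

L = 57000 bits.
Transmission delay = L/R = 57000 / 210000000 = 271.429 μs.
Propagation delay = d/s = 1500 m / 2.3e+08 m/s = 6.52174 μs.
Total = 278 μs.

278 μs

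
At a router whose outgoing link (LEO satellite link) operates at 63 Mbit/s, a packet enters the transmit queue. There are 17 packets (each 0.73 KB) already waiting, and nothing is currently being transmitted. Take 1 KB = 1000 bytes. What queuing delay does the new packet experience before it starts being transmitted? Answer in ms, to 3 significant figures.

1.58 ms

Each queued packet: L/R = 5840/63000000 = 0.0926984 ms.
17 queued → 1.57587 ms.
Queuing delay = 1.58 ms.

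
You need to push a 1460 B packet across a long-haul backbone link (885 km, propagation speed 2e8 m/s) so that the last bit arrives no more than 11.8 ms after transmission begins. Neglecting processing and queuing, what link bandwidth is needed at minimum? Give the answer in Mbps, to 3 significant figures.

L = 11680 bits.
Propagation delay = 885000 / 200000000 = 4.425 ms.
Transmission budget = 11.8 − 4.425 = 7.375 ms.
R ≥ L / t_tx = 11680 bits / 0.007375 s = 1.58 Mbps.

1.58 Mbps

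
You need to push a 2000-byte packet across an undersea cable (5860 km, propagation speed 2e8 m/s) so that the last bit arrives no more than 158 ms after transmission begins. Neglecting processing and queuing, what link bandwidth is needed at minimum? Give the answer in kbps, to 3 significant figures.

L = 16000 bits.
Propagation delay = 5860000 / 200000000 = 29.3 ms.
Transmission budget = 158 − 29.3 = 128.7 ms.
R ≥ L / t_tx = 16000 bits / 0.1287 s = 124 kbps.

124 kbps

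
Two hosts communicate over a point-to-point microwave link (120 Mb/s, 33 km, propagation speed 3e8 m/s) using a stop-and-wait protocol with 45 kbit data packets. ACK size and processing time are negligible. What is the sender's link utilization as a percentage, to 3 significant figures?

63.0 %

t_tx = L/R = 45000/120000000 = 0.000375 s.
t_prop = 33000/300000000 = 0.00011 s; RTT = 0.00022 s.
Cycle = t_tx + RTT = 0.000595 s.
Utilization = t_tx / cycle = 0.000375/0.000595 = 63.0 %.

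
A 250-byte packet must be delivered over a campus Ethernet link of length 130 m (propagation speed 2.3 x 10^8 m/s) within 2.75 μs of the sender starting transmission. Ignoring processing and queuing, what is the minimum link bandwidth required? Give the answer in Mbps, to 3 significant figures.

L = 2000 bits.
Propagation delay = 130 / 2.3e+08 = 0.565217 μs.
Transmission budget = 2.75 − 0.565217 = 2.18478 μs.
R ≥ L / t_tx = 2000 bits / 2.18478e-06 s = 915 Mbps.

915 Mbps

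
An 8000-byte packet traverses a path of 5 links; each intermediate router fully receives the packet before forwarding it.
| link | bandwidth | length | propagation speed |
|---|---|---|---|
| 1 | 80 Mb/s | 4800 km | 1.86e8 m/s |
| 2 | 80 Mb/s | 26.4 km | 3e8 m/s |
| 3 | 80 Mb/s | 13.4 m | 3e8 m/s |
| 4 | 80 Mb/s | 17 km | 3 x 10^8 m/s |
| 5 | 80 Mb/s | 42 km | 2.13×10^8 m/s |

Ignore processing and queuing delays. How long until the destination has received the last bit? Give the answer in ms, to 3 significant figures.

L = 8000 × 8 = 64000 bits.
Transmission delay per hop = L/R = 64000/80000000 = 0.8 ms; 5 hops → 4 ms.
Propagation delays (d/s per hop): 25.8065, 0.088, 4.46667e-05, 0.0566667, 0.197183 ms; sum = 26.1483 ms.
End-to-end = 30.1 ms.

30.1 ms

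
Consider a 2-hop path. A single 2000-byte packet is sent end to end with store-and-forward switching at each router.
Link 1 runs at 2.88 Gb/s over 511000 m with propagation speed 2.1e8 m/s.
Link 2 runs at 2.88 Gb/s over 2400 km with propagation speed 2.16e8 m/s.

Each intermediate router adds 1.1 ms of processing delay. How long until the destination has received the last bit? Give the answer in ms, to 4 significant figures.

L = 2000 × 8 = 16000 bits.
Transmission delay per hop = L/R = 16000/2880000000 = 0.00555556 ms; 2 hops → 0.0111111 ms.
Propagation delays (d/s per hop): 2.43333, 11.1111 ms; sum = 13.5444 ms.
Processing at 1 router(s): 1 × 1.1 ms = 1.1 ms.
End-to-end = 14.66 ms.

14.66 ms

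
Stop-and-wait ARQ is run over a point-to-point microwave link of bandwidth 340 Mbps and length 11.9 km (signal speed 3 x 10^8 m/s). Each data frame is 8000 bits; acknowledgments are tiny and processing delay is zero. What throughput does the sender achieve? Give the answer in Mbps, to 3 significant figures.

77.8 Mbps

t_tx = L/R = 8000/340000000 = 2.35294e-05 s.
t_prop = 11900/300000000 = 3.96667e-05 s; RTT = 7.93333e-05 s.
Cycle = t_tx + RTT = 0.000102863 s.
Throughput = L / cycle = 8000 / 0.000102863 = 77.8 Mbps.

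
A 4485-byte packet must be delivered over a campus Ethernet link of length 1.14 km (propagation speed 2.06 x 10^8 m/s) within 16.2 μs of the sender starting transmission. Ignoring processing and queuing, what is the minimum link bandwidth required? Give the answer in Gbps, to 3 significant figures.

L = 35880 bits.
Propagation delay = 1140 / 206000000 = 5.53398 μs.
Transmission budget = 16.2 − 5.53398 = 10.666 μs.
R ≥ L / t_tx = 35880 bits / 1.0666e-05 s = 3.36 Gbps.

3.36 Gbps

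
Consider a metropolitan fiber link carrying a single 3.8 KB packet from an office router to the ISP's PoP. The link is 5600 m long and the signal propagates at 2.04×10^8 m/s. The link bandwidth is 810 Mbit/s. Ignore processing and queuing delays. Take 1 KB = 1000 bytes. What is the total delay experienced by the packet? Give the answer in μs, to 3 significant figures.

L = 30400 bits.
Transmission delay = L/R = 30400 / 810000000 = 37.5309 μs.
Propagation delay = d/s = 5600 m / 204000000 m/s = 27.451 μs.
Total = 65.0 μs.

65.0 μs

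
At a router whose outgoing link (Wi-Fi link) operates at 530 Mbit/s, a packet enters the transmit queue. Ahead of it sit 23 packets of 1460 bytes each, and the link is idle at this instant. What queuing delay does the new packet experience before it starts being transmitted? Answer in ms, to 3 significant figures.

Each queued packet: L/R = 11680/530000000 = 0.0220377 ms.
23 queued → 0.506868 ms.
Queuing delay = 0.507 ms.

0.507 ms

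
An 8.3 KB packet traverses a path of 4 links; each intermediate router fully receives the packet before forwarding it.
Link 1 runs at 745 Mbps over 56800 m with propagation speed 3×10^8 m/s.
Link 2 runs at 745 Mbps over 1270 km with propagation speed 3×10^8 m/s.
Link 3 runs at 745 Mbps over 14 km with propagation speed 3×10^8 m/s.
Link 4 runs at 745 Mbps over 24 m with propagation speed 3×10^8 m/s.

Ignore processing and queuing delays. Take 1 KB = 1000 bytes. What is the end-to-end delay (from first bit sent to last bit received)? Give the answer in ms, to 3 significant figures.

4.83 ms

L = 66400 bits.
Transmission delay per hop = L/R = 66400/745000000 = 0.0891275 ms; 4 hops → 0.35651 ms.
Propagation delays (d/s per hop): 0.189333, 4.23333, 0.0466667, 8e-05 ms; sum = 4.46941 ms.
End-to-end = 4.83 ms.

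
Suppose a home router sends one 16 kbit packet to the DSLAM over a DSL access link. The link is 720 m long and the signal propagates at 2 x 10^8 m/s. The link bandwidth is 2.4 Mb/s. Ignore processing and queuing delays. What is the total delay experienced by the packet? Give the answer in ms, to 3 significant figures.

6.67 ms

L = 16000 bits.
Transmission delay = L/R = 16000 / 2400000 = 6.66667 ms.
Propagation delay = d/s = 720 m / 200000000 m/s = 0.0036 ms.
Total = 6.67 ms.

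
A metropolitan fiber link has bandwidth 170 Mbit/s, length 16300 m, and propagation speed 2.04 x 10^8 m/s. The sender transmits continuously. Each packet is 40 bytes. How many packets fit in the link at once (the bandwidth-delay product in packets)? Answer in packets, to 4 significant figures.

42.45 packets

Propagation delay = 16300 / 204000000 = 7.9902e-05 s.
BDP = R × t_prop = 170000000 × 7.9902e-05 = 13583.3 bits.
In packets of 320 bits: 42.45 packets.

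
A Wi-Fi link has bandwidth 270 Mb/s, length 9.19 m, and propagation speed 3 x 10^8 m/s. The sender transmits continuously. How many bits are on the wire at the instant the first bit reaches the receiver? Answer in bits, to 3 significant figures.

8.27 bits

Propagation delay = 9.19 / 300000000 = 3.06333e-08 s.
BDP = R × t_prop = 270000000 × 3.06333e-08 = 8.271 bits.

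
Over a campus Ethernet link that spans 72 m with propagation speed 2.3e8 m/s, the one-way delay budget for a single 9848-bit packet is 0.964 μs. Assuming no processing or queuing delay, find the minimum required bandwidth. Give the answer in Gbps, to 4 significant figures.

Propagation delay = 72 / 2.3e+08 = 0.313043 μs.
Transmission budget = 0.964 − 0.313043 = 0.650957 μs.
R ≥ L / t_tx = 9848 bits / 6.50957e-07 s = 15.13 Gbps.

15.13 Gbps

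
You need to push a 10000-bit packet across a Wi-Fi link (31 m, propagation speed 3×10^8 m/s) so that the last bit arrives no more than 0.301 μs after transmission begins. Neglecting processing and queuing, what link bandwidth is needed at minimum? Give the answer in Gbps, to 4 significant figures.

Propagation delay = 31 / 300000000 = 0.103333 μs.
Transmission budget = 0.301 − 0.103333 = 0.197667 μs.
R ≥ L / t_tx = 10000 bits / 1.97667e-07 s = 50.59 Gbps.

50.59 Gbps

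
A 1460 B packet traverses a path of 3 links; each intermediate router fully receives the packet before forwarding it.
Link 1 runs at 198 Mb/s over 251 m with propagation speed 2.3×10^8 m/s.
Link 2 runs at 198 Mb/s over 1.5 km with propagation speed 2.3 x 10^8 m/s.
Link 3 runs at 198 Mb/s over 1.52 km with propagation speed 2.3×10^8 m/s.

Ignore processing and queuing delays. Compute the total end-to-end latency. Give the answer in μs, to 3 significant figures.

191 μs

L = 1460 × 8 = 11680 bits.
Transmission delay per hop = L/R = 11680/198000000 = 58.9899 μs; 3 hops → 176.97 μs.
Propagation delays (d/s per hop): 1.0913, 6.52174, 6.6087 μs; sum = 14.2217 μs.
End-to-end = 191 μs.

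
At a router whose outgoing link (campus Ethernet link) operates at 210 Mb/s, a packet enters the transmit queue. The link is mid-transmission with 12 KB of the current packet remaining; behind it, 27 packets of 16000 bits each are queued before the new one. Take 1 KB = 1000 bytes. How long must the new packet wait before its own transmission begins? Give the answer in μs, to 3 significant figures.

2510 μs

Each queued packet: L/R = 16000/210000000 = 76.1905 μs.
27 queued → 2057.14 μs.
Plus remaining 96000 bits of current packet: 457.143 μs.
Queuing delay = 2510 μs.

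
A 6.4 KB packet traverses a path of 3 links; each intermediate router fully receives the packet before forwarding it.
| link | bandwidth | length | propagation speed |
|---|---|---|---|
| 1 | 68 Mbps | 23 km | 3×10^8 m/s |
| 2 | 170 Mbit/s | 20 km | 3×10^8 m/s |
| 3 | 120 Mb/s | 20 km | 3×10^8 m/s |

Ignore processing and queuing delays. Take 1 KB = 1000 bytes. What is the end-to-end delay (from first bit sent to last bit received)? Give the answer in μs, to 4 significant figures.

1691 μs

L = 51200 bits.
Transmission delays (L/R per hop): 752.941, 301.176, 426.667 μs; sum = 1480.78 μs.
Propagation delays (d/s per hop): 76.6667, 66.6667, 66.6667 μs; sum = 210 μs.
End-to-end = 1691 μs.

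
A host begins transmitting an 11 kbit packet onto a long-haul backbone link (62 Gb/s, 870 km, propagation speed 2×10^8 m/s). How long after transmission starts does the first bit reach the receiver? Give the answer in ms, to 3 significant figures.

4.35 ms

First bit experiences only propagation delay: d/s = 870000/200000000 = 4.35 ms.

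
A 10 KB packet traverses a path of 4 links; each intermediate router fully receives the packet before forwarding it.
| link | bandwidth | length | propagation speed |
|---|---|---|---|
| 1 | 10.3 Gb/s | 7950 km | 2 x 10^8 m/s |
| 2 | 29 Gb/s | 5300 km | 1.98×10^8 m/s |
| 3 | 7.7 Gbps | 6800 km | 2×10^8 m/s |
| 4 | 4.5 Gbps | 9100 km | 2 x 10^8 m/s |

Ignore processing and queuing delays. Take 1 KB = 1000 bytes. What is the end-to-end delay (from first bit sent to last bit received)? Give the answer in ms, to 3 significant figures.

146 ms

L = 80000 bits.
Transmission delays (L/R per hop): 0.00776699, 0.00275862, 0.0103896, 0.0177778 ms; sum = 0.038693 ms.
Propagation delays (d/s per hop): 39.75, 26.7677, 34, 45.5 ms; sum = 146.018 ms.
End-to-end = 146 ms.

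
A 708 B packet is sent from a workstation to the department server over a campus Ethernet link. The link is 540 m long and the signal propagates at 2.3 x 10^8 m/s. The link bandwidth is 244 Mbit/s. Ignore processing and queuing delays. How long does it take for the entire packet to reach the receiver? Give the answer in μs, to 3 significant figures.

L = 708 × 8 = 5664 bits.
Transmission delay = L/R = 5664 / 244000000 = 23.2131 μs.
Propagation delay = d/s = 540 m / 2.3e+08 m/s = 2.34783 μs.
Total = 25.6 μs.

25.6 μs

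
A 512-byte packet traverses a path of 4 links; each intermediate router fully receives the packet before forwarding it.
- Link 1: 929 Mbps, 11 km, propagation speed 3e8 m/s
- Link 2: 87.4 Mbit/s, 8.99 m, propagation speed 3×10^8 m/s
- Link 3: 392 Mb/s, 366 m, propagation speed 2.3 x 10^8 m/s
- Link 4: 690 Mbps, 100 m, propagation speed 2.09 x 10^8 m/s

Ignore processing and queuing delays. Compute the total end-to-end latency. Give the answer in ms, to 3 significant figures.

L = 512 × 8 = 4096 bits.
Transmission delays (L/R per hop): 0.00440904, 0.046865, 0.010449, 0.00593623 ms; sum = 0.0676592 ms.
Propagation delays (d/s per hop): 0.0366667, 2.99667e-05, 0.0015913, 0.000478469 ms; sum = 0.0387664 ms.
End-to-end = 0.106 ms.

0.106 ms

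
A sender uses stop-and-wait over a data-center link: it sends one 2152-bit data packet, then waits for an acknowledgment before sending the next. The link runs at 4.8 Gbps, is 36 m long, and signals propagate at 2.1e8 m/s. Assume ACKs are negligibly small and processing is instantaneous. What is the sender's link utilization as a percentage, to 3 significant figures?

56.7 %

t_tx = L/R = 2152/4800000000 = 4.48333e-07 s.
t_prop = 36/210000000 = 1.71429e-07 s; RTT = 3.42857e-07 s.
Cycle = t_tx + RTT = 7.9119e-07 s.
Utilization = t_tx / cycle = 4.48333e-07/7.9119e-07 = 56.7 %.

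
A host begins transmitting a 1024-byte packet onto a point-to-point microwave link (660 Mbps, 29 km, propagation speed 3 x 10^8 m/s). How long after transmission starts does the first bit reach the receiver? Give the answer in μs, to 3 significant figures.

First bit experiences only propagation delay: d/s = 29000/300000000 = 96.7 μs.

96.7 μs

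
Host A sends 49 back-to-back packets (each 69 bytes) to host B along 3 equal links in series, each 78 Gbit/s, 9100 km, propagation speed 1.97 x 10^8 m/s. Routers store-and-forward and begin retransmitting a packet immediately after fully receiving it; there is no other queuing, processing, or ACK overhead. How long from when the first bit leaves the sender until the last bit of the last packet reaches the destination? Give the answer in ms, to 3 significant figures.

139 ms

Per-hop transmission t_tx = L/R = 552/78000000000 = 7.07692e-06 ms.
Per-hop propagation t_prop = 9100000/197000000 = 46.1929 ms.
Pipeline fill: first packet needs 3·t_tx to clear all hops; remaining 48 packets each add one t_tx.
Total = (3+49-1)·t_tx + 3·t_prop = 51·7.07692e-06 + 3·46.1929 = 139 ms.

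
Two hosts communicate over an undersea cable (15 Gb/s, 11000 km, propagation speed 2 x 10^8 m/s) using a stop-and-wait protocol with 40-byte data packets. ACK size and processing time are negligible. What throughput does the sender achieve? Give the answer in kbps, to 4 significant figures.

t_tx = L/R = 320/15000000000 = 2.13333e-08 s.
t_prop = 11000000/200000000 = 0.055 s; RTT = 0.11 s.
Cycle = t_tx + RTT = 0.11 s.
Throughput = L / cycle = 320 / 0.11 = 2.909 kbps.

2.909 kbps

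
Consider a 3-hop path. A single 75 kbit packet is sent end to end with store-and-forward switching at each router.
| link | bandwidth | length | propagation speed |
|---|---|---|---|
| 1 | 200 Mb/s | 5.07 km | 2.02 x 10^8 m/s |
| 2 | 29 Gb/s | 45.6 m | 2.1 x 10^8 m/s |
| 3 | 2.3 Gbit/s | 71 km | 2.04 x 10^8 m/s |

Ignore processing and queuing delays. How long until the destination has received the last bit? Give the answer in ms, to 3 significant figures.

L = 75000 bits.
Transmission delays (L/R per hop): 0.375, 0.00258621, 0.0326087 ms; sum = 0.410195 ms.
Propagation delays (d/s per hop): 0.025099, 0.000217143, 0.348039 ms; sum = 0.373355 ms.
End-to-end = 0.784 ms.

0.784 ms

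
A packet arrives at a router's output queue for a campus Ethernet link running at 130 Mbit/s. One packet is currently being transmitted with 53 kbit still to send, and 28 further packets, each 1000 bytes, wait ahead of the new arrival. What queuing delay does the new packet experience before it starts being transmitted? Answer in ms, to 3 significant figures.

2.13 ms

Each queued packet: L/R = 8000/130000000 = 0.0615385 ms.
28 queued → 1.72308 ms.
Plus remaining 53000 bits of current packet: 0.407692 ms.
Queuing delay = 2.13 ms.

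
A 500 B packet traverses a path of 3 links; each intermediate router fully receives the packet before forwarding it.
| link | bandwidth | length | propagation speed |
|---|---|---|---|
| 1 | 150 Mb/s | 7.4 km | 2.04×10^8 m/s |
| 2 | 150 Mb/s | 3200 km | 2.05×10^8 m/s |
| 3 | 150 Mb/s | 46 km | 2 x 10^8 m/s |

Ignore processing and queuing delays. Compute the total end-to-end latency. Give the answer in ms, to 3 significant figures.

L = 500 × 8 = 4000 bits.
Transmission delay per hop = L/R = 4000/150000000 = 0.0266667 ms; 3 hops → 0.08 ms.
Propagation delays (d/s per hop): 0.0362745, 15.6098, 0.23 ms; sum = 15.876 ms.
End-to-end = 16.0 ms.

16.0 ms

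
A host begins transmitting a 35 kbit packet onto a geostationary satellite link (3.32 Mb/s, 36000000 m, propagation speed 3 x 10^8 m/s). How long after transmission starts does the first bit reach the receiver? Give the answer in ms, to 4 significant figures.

120.0 ms

First bit experiences only propagation delay: d/s = 36000000/300000000 = 120.0 ms.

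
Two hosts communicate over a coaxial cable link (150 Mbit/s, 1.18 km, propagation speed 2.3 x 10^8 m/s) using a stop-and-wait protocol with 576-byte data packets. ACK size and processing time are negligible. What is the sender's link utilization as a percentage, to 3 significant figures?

75.0 %

t_tx = L/R = 4608/150000000 = 3.072e-05 s.
t_prop = 1180/2.3e+08 = 5.13043e-06 s; RTT = 1.02609e-05 s.
Cycle = t_tx + RTT = 4.09809e-05 s.
Utilization = t_tx / cycle = 3.072e-05/4.09809e-05 = 75.0 %.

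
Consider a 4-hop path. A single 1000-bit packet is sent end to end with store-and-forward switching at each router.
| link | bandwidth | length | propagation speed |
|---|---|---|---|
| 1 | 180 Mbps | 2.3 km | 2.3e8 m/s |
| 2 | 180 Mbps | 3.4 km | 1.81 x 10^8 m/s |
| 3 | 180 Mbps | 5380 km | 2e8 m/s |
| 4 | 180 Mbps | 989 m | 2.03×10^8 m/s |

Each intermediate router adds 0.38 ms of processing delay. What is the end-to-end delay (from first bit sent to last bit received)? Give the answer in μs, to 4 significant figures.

28100 μs

Transmission delay per hop = L/R = 1000/180000000 = 5.55556 μs; 4 hops → 22.2222 μs.
Propagation delays (d/s per hop): 10, 18.7845, 26900, 4.87192 μs; sum = 26933.7 μs.
Processing at 3 router(s): 3 × 0.38 ms = 1140 μs.
End-to-end = 28100 μs.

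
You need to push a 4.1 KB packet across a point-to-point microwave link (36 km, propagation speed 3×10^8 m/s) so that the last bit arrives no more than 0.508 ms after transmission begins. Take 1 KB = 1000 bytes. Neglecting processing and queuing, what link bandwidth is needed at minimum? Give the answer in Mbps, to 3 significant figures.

84.5 Mbps

L = 32800 bits.
Propagation delay = 36000 / 300000000 = 0.12 ms.
Transmission budget = 0.508 − 0.12 = 0.388 ms.
R ≥ L / t_tx = 32800 bits / 0.000388 s = 84.5 Mbps.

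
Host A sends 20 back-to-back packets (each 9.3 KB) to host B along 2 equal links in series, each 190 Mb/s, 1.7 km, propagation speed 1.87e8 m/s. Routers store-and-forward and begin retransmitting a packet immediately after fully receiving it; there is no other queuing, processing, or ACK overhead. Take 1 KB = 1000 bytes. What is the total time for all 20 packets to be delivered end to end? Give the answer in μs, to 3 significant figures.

8240 μs

Per-hop transmission t_tx = L/R = 74400/190000000 = 391.579 μs.
Per-hop propagation t_prop = 1700/187000000 = 9.09091 μs.
Pipeline fill: first packet needs 2·t_tx to clear all hops; remaining 19 packets each add one t_tx.
Total = (2+20-1)·t_tx + 2·t_prop = 21·391.579 + 2·9.09091 = 8240 μs.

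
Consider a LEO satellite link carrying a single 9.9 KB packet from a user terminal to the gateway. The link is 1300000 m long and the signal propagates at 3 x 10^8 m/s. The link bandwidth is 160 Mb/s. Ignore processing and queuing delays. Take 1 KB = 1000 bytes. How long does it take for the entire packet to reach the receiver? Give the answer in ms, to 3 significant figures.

4.83 ms

L = 79200 bits.
Transmission delay = L/R = 79200 / 160000000 = 0.495 ms.
Propagation delay = d/s = 1300000 m / 300000000 m/s = 4.33333 ms.
Total = 4.83 ms.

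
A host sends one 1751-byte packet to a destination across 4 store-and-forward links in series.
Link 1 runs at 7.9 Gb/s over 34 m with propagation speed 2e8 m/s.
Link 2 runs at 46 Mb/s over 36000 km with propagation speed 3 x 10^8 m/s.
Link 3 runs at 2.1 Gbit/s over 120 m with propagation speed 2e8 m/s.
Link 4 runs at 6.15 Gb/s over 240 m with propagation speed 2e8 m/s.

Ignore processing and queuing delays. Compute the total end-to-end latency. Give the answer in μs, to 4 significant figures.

120300 μs

L = 1751 × 8 = 14008 bits.
Transmission delays (L/R per hop): 1.77316, 304.522, 6.67048, 2.27772 μs; sum = 315.243 μs.
Propagation delays (d/s per hop): 0.17, 120000, 0.6, 1.2 μs; sum = 120002 μs.
End-to-end = 120300 μs.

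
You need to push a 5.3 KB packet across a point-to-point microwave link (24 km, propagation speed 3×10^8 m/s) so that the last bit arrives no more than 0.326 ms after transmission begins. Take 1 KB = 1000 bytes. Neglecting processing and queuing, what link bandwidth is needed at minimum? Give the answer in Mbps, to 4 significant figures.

L = 42400 bits.
Propagation delay = 24000 / 300000000 = 0.08 ms.
Transmission budget = 0.326 − 0.08 = 0.246 ms.
R ≥ L / t_tx = 42400 bits / 0.000246 s = 172.4 Mbps.

172.4 Mbps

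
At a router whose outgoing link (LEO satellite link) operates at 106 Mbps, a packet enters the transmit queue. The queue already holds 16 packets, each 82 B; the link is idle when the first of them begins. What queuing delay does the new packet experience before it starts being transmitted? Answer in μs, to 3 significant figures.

99.0 μs

Each queued packet: L/R = 656/106000000 = 6.18868 μs.
16 queued → 99.0189 μs.
Queuing delay = 99.0 μs.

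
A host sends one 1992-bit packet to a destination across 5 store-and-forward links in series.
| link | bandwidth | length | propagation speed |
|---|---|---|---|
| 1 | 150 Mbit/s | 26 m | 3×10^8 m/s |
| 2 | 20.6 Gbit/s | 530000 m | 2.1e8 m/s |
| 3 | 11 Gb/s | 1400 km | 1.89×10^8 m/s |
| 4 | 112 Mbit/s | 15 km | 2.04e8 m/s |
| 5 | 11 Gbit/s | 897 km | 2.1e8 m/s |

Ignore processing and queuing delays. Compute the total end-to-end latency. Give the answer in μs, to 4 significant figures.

Transmission delays (L/R per hop): 13.28, 0.096699, 0.181091, 17.7857, 0.181091 μs; sum = 31.5246 μs.
Propagation delays (d/s per hop): 0.0866667, 2523.81, 7407.41, 73.5294, 4271.43 μs; sum = 14276.3 μs.
End-to-end = 14310 μs.

14310 μs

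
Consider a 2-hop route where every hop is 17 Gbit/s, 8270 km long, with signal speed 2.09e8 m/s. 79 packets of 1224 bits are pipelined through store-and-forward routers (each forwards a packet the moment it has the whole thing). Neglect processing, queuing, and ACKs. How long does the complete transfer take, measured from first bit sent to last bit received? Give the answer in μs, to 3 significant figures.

79100 μs

Per-hop transmission t_tx = L/R = 1224/17000000000 = 0.072 μs.
Per-hop propagation t_prop = 8270000/209000000 = 39569.4 μs.
Pipeline fill: first packet needs 2·t_tx to clear all hops; remaining 78 packets each add one t_tx.
Total = (2+79-1)·t_tx + 2·t_prop = 80·0.072 + 2·39569.4 = 79100 μs.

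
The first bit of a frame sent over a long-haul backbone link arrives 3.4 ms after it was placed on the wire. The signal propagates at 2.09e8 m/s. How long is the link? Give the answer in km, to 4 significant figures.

d = s × t_prop = 209000000 × 0.0034 = 710.6 km.

710.6 km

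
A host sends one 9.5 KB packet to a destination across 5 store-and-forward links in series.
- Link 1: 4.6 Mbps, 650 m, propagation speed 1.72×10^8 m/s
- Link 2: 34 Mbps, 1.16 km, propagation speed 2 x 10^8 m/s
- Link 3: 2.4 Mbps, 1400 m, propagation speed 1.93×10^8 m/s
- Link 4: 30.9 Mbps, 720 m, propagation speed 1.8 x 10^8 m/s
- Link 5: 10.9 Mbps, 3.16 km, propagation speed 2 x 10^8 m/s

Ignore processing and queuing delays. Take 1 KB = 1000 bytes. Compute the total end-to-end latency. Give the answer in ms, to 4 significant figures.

L = 76000 bits.
Transmission delays (L/R per hop): 16.5217, 2.23529, 31.6667, 2.45955, 6.97248 ms; sum = 59.8557 ms.
Propagation delays (d/s per hop): 0.00377907, 0.0058, 0.00725389, 0.004, 0.0158 ms; sum = 0.036633 ms.
End-to-end = 59.89 ms.

59.89 ms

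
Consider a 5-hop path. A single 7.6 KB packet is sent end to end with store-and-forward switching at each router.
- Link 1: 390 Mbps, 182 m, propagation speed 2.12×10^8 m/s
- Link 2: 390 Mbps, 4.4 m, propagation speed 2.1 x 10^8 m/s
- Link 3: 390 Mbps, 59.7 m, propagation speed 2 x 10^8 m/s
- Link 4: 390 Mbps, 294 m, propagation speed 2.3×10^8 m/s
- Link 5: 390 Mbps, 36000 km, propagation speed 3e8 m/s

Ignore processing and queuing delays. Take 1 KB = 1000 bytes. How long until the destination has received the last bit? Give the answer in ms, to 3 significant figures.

121 ms

L = 60800 bits.
Transmission delay per hop = L/R = 60800/390000000 = 0.155897 ms; 5 hops → 0.779487 ms.
Propagation delays (d/s per hop): 0.000858491, 2.09524e-05, 0.0002985, 0.00127826, 120 ms; sum = 120.002 ms.
End-to-end = 121 ms.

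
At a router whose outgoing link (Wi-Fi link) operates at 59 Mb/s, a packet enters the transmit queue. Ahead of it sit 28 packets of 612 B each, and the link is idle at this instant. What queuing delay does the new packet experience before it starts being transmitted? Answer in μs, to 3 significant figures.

Each queued packet: L/R = 4896/59000000 = 82.9831 μs.
28 queued → 2323.53 μs.
Queuing delay = 2320 μs.

2320 μs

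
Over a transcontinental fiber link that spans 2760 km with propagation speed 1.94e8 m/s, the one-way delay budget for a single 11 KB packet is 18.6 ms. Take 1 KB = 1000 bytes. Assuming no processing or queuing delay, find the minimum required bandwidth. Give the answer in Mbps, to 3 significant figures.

L = 88000 bits.
Propagation delay = 2760000 / 194000000 = 14.2268 ms.
Transmission budget = 18.6 − 14.2268 = 4.3732 ms.
R ≥ L / t_tx = 88000 bits / 0.0043732 s = 20.1 Mbps.

20.1 Mbps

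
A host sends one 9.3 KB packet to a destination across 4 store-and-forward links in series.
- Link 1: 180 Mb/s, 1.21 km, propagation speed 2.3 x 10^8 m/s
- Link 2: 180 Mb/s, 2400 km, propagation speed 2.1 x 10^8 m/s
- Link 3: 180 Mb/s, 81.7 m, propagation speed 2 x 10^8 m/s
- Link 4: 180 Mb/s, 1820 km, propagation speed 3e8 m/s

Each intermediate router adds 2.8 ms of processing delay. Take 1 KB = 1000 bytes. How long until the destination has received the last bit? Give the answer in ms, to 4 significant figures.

27.55 ms

L = 74400 bits.
Transmission delay per hop = L/R = 74400/180000000 = 0.413333 ms; 4 hops → 1.65333 ms.
Propagation delays (d/s per hop): 0.00526087, 11.4286, 0.0004085, 6.06667 ms; sum = 17.5009 ms.
Processing at 3 router(s): 3 × 2.8 ms = 8.4 ms.
End-to-end = 27.55 ms.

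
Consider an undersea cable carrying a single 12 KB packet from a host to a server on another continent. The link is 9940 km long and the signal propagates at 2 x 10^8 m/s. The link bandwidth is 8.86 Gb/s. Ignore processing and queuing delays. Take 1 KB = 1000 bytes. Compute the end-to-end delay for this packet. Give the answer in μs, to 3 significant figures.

49700 μs

L = 96000 bits.
Transmission delay = L/R = 96000 / 8860000000 = 10.8352 μs.
Propagation delay = d/s = 9940000 m / 200000000 m/s = 49700 μs.
Total = 49700 μs.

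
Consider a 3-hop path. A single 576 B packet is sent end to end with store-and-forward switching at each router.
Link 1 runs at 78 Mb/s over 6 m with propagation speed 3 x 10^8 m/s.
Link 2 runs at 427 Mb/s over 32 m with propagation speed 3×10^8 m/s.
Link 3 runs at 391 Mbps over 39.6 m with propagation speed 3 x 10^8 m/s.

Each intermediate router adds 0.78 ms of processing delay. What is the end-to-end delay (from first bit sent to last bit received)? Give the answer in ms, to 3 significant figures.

L = 576 × 8 = 4608 bits.
Transmission delays (L/R per hop): 0.0590769, 0.0107916, 0.0117852 ms; sum = 0.0816537 ms.
Propagation delays (d/s per hop): 2e-05, 0.000106667, 0.000132 ms; sum = 0.000258667 ms.
Processing at 2 router(s): 2 × 0.78 ms = 1.56 ms.
End-to-end = 1.64 ms.

1.64 ms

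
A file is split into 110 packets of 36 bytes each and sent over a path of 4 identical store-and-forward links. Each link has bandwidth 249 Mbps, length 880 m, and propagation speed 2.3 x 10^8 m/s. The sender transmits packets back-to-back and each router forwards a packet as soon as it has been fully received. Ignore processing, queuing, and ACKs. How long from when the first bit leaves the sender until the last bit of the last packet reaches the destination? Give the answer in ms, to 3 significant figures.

0.146 ms

Per-hop transmission t_tx = L/R = 288/249000000 = 0.00115663 ms.
Per-hop propagation t_prop = 880/2.3e+08 = 0.00382609 ms.
Pipeline fill: first packet needs 4·t_tx to clear all hops; remaining 109 packets each add one t_tx.
Total = (4+110-1)·t_tx + 4·t_prop = 113·0.00115663 + 4·0.00382609 = 0.146 ms.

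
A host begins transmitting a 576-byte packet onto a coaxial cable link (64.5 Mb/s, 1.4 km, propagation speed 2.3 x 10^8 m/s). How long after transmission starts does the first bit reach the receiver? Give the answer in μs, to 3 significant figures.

6.09 μs

First bit experiences only propagation delay: d/s = 1400/2.3e+08 = 6.09 μs.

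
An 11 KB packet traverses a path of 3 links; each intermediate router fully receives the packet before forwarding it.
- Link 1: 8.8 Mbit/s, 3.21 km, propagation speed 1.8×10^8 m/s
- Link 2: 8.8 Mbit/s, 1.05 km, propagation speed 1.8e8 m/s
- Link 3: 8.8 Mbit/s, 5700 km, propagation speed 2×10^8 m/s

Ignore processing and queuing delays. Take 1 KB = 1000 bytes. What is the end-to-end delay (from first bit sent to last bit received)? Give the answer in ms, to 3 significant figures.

58.5 ms

L = 88000 bits.
Transmission delay per hop = L/R = 88000/8800000 = 10 ms; 3 hops → 30 ms.
Propagation delays (d/s per hop): 0.0178333, 0.00583333, 28.5 ms; sum = 28.5237 ms.
End-to-end = 58.5 ms.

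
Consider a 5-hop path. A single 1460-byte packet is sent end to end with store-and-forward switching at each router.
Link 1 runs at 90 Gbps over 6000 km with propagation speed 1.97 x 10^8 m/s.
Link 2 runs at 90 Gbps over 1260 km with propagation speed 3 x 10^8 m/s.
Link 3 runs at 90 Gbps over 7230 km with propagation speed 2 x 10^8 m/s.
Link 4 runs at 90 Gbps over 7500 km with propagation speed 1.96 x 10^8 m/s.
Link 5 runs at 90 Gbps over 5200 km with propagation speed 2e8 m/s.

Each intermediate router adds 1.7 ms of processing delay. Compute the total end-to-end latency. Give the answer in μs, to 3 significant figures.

142000 μs

L = 1460 × 8 = 11680 bits.
Transmission delay per hop = L/R = 11680/90000000000 = 0.129778 μs; 5 hops → 0.648889 μs.
Propagation delays (d/s per hop): 30456.9, 4200, 36150, 38265.3, 26000 μs; sum = 135072 μs.
Processing at 4 router(s): 4 × 1.7 ms = 6800 μs.
End-to-end = 142000 μs.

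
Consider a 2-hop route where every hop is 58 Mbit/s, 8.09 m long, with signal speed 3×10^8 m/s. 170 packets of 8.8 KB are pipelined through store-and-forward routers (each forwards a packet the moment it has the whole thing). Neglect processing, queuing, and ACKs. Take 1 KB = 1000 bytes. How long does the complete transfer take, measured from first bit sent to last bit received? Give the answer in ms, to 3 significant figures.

208 ms

Per-hop transmission t_tx = L/R = 70400/58000000 = 1.21379 ms.
Per-hop propagation t_prop = 8.09/300000000 = 2.69667e-05 ms.
Pipeline fill: first packet needs 2·t_tx to clear all hops; remaining 169 packets each add one t_tx.
Total = (2+170-1)·t_tx + 2·t_prop = 171·1.21379 + 2·2.69667e-05 = 208 ms.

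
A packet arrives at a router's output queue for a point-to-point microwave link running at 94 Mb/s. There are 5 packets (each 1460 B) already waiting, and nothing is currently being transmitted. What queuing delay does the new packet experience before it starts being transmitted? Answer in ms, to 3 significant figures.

0.621 ms

Each queued packet: L/R = 11680/94000000 = 0.124255 ms.
5 queued → 0.621277 ms.
Queuing delay = 0.621 ms.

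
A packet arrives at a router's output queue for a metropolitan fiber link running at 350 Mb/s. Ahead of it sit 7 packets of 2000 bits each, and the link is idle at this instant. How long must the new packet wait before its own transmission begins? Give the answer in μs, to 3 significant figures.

40.0 μs

Each queued packet: L/R = 2000/350000000 = 5.71429 μs.
7 queued → 40 μs.
Queuing delay = 40.0 μs.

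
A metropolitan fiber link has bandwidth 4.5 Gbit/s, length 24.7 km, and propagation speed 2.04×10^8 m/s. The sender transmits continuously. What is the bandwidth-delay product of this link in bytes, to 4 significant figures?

Propagation delay = 24700 / 204000000 = 0.000121078 s.
BDP = R × t_prop = 4500000000 × 0.000121078 = 544853 bits.
In bytes: 544853/8 = 68110 bytes.

68110 bytes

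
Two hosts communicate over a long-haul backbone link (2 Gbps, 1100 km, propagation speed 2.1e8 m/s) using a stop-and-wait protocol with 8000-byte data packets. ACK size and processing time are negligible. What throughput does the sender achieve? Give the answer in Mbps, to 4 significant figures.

t_tx = L/R = 64000/2000000000 = 3.2e-05 s.
t_prop = 1100000/210000000 = 0.0052381 s; RTT = 0.0104762 s.
Cycle = t_tx + RTT = 0.0105082 s.
Throughput = L / cycle = 64000 / 0.0105082 = 6.090 Mbps.

6.090 Mbps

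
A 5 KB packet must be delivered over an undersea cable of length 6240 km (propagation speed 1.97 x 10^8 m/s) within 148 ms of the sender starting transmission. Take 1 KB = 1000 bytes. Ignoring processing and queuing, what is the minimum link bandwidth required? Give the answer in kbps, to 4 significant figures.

L = 40000 bits.
Propagation delay = 6240000 / 197000000 = 31.6751 ms.
Transmission budget = 148 − 31.6751 = 116.325 ms.
R ≥ L / t_tx = 40000 bits / 0.116325 s = 343.9 kbps.

343.9 kbps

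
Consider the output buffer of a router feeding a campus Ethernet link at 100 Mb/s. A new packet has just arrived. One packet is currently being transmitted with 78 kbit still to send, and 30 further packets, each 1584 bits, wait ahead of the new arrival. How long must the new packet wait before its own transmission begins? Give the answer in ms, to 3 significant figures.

Each queued packet: L/R = 1584/100000000 = 0.01584 ms.
30 queued → 0.4752 ms.
Plus remaining 78000 bits of current packet: 0.78 ms.
Queuing delay = 1.26 ms.

1.26 ms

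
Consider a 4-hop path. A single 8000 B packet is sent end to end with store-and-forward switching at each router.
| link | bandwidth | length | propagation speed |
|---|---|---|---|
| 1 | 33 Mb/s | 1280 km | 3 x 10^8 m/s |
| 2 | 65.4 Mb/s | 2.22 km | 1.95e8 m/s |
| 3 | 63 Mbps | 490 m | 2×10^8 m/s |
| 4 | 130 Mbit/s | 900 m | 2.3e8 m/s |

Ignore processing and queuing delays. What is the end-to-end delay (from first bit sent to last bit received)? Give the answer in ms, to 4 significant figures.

L = 8000 × 8 = 64000 bits.
Transmission delays (L/R per hop): 1.93939, 0.978593, 1.01587, 0.492308 ms; sum = 4.42617 ms.
Propagation delays (d/s per hop): 4.26667, 0.0113846, 0.00245, 0.00391304 ms; sum = 4.28441 ms.
End-to-end = 8.711 ms.

8.711 ms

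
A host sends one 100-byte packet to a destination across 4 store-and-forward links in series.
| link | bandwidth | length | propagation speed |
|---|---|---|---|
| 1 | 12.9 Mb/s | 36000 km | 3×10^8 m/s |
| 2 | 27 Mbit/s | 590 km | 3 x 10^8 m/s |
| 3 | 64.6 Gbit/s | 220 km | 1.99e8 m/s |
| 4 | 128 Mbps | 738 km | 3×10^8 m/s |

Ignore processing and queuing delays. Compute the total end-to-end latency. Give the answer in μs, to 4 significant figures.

L = 100 × 8 = 800 bits.
Transmission delays (L/R per hop): 62.0155, 29.6296, 0.0123839, 6.25 μs; sum = 97.9075 μs.
Propagation delays (d/s per hop): 120000, 1966.67, 1105.53, 2460 μs; sum = 125532 μs.
End-to-end = 125600 μs.

125600 μs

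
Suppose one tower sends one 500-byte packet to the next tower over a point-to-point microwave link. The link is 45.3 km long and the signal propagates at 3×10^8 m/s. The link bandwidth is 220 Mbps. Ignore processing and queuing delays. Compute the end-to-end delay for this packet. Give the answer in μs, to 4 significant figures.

L = 500 × 8 = 4000 bits.
Transmission delay = L/R = 4000 / 220000000 = 18.1818 μs.
Propagation delay = d/s = 45300 m / 300000000 m/s = 151 μs.
Total = 169.2 μs.

169.2 μs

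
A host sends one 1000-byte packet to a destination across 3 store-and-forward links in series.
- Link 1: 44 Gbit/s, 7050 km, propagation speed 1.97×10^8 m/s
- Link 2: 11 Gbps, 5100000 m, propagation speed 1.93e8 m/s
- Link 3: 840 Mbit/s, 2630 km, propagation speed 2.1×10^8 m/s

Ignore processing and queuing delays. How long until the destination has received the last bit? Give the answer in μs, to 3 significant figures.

L = 1000 × 8 = 8000 bits.
Transmission delays (L/R per hop): 0.181818, 0.727273, 9.52381 μs; sum = 10.4329 μs.
Propagation delays (d/s per hop): 35786.8, 26424.9, 12523.8 μs; sum = 74735.5 μs.
End-to-end = 74700 μs.

74700 μs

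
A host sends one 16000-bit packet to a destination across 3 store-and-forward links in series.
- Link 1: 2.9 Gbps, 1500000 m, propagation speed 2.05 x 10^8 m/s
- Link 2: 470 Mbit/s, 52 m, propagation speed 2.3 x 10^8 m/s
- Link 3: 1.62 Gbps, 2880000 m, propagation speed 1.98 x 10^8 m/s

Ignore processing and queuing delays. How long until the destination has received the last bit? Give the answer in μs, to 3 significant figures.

21900 μs

Transmission delays (L/R per hop): 5.51724, 34.0426, 9.87654 μs; sum = 49.4363 μs.
Propagation delays (d/s per hop): 7317.07, 0.226087, 14545.5 μs; sum = 21862.8 μs.
End-to-end = 21900 μs.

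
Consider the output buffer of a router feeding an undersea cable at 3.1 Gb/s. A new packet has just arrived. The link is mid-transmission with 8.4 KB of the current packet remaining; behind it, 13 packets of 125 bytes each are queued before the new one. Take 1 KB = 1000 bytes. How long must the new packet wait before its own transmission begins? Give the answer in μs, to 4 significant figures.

25.87 μs

Each queued packet: L/R = 1000/3100000000 = 0.322581 μs.
13 queued → 4.19355 μs.
Plus remaining 67200 bits of current packet: 21.6774 μs.
Queuing delay = 25.87 μs.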